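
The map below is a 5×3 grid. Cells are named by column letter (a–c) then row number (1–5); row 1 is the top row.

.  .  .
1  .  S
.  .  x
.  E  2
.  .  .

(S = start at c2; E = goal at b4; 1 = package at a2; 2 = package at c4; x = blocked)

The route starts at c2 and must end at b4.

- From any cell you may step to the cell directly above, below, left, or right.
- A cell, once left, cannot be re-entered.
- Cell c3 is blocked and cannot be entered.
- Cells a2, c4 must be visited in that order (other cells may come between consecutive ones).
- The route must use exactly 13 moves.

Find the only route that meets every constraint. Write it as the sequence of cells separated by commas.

c2, c1, b1, a1, a2, b2, b3, a3, a4, a5, b5, c5, c4, b4

The waypoints must appear in the order a2, c4, with no cell reused.
Route from c2: up to c1, 2× left (reaching a1), down to a2, right to b2, down to b3, left to a3, 2× down (reaching a5), 2× right (reaching c5), up to c4, left to b4 — 13 moves in all.
Check: order respected (1 at step 4, 2 at step 12); 13 moves as required.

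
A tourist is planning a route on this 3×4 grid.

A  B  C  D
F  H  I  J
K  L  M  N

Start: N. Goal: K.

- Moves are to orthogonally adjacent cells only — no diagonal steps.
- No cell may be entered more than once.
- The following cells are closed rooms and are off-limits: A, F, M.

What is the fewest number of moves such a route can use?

5

The Manhattan distance from N to K is |3−3| + |4−1| = 3, so at least 3 moves are needed.
That bound ignores the blocked cells. Measuring each leg by the fewest moves that actually steer around them (N→K: 5) raises the lower bound to 5.
A route of 5 moves exists: N → J → I → H → L → K.
Since 5 matches that lower bound, it is optimal.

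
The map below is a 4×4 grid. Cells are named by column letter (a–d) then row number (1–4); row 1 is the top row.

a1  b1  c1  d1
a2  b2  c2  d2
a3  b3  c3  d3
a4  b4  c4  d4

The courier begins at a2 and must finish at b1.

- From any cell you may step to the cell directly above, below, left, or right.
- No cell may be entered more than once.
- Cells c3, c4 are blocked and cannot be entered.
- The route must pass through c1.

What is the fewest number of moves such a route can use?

4

Any route passes through c1 somewhere between a2 and b1. Summing Manhattan distances along the two legs (a2 → c1 → b1) gives a lower bound of 3 + 1 = 4 moves.
A route of 4 moves achieves this: a2 → b2 → c2 → c1 → b1.
Since 4 matches the lower bound, it is optimal.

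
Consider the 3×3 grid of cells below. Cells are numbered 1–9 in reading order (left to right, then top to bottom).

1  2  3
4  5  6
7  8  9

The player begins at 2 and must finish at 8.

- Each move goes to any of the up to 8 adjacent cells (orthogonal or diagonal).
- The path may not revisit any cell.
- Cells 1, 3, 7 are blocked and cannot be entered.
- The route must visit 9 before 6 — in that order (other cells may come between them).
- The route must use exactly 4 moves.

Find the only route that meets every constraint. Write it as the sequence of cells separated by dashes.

2 - 5 - 9 - 6 - 8

The waypoints must appear in the order 9, 6, with no cell reused.
Route from 2: down to 5, down-right to 9, up to 6, down-left to 8 — 4 moves in all.
Check: order respected (9 at step 2, 6 at step 3); 4 moves as required.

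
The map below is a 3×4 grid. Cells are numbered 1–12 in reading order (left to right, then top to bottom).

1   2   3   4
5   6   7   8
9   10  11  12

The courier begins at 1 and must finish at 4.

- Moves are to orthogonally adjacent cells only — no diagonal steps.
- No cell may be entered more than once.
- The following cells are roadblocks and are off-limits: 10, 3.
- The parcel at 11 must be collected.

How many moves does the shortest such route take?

Any route passes through 11 somewhere between 1 and 4. Summing Manhattan distances along the two legs (1 → 11 → 4) gives a lower bound of 4 + 3 = 7 moves.
A route of 7 moves achieves this: 1 → 5 → 6 → 7 → 11 → 12 → 8 → 4.
Since 7 matches the lower bound, it is optimal.

7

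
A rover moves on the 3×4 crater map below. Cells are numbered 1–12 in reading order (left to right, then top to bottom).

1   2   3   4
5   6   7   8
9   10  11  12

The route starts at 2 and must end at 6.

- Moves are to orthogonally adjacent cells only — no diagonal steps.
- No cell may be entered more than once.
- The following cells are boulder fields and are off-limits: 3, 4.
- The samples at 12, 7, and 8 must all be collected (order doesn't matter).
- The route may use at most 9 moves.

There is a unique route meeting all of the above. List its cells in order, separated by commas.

2, 1, 5, 9, 10, 11, 12, 8, 7, 6

The 9-move cap with required stops at 12, 7, 8 leaves no slack for detours.
Route from 2: left 1 to 1, down 2 to 9, right 3 to 12, up 1 to 8, left 2 to 6 — 9 moves in all.
Check: all required cells visited; 9 ≤ 9 moves.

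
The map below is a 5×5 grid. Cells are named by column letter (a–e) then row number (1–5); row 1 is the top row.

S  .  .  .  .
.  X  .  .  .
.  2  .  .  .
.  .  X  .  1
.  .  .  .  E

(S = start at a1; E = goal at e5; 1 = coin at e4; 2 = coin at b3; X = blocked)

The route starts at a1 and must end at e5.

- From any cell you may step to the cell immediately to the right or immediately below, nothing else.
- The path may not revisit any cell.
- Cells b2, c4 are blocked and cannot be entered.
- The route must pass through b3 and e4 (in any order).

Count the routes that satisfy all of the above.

A right/down-only route from a1 to e5 makes exactly 4 down-moves and 4 right-moves in some order.
With no other constraints that would be C(8,4) = 70 routes.
A monotone route can only reach the required cells in the order b3, e4, so split there and multiply the segment counts (each segment already excludes blocked cells): a1→b3: 1; b3→e4: 2; e4→e5: 1; product = 2.
That gives 2 routes.

2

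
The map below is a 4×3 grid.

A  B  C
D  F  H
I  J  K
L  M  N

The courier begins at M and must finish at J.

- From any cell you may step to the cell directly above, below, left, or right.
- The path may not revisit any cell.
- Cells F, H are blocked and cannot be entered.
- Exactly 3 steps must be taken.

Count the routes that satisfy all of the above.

Need simple routes of exactly 3 moves from M to J (Manhattan distance 1, so 1 moves are spent on a detour and 1 undoing it).
Enumerating: M L I J | M N K J.
That gives 2 routes.

2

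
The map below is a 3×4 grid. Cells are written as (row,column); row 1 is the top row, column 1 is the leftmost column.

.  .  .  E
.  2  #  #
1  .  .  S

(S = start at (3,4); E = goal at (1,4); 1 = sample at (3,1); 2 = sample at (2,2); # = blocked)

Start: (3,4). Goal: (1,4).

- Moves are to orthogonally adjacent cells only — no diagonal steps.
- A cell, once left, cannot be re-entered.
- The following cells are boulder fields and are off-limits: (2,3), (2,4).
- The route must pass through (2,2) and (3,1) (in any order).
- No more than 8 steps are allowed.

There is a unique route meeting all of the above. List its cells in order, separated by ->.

(3,4) -> (3,3) -> (3,2) -> (3,1) -> (2,1) -> (2,2) -> (1,2) -> (1,3) -> (1,4)

The 8-move cap with required stops at (2,2), (3,1) leaves no slack for detours.
Route from (3,4): 3× left (reaching (3,1)), up to (2,1), right to (2,2), up to (1,2), 2× right (reaching (1,4)) — 8 moves in all.
Check: all required cells visited; 8 ≤ 8 moves.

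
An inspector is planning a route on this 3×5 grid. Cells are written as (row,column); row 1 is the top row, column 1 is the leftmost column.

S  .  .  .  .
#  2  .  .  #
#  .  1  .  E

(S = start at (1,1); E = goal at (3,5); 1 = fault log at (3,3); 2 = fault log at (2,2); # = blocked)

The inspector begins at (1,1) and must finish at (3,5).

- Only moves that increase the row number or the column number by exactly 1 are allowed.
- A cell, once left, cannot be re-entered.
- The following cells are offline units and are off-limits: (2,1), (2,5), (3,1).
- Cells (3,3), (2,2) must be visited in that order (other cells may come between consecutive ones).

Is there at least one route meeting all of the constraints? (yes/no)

no

(2,2) lies above (3,3), so going from (3,3) to (2,2) would need an upward move — but moves only go right/down, so (3,3) cannot be visited before (2,2).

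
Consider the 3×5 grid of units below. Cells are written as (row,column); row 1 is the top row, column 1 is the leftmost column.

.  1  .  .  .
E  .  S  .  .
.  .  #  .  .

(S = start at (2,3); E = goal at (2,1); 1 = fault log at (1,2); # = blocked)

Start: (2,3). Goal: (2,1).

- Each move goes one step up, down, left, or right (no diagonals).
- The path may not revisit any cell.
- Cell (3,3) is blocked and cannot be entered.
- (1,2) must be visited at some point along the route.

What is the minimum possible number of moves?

Any route passes through (1,2) somewhere between (2,3) and (2,1). Summing Manhattan distances along the two legs ((2,3) → (1,2) → (2,1)) gives a lower bound of 2 + 2 = 4 moves.
A route of 4 moves achieves this: (2,3) → (1,3) → (1,2) → (2,2) → (2,1).
Since 4 matches the lower bound, it is optimal.

4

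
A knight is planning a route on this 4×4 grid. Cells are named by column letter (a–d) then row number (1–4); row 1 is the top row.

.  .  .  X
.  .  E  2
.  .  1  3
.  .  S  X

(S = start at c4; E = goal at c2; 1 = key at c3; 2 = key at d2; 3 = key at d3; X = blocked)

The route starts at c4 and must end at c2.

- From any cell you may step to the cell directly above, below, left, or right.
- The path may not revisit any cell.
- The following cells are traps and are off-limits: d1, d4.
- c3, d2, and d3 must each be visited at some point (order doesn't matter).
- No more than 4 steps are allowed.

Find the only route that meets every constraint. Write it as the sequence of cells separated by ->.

The 4-move cap with required stops at c3, d2, d3 leaves no slack for detours.
Route from c4: up 1 to c3, right 1 to d3, up 1 to d2, left 1 to c2 — 4 moves in all.
Check: all required cells visited; 4 ≤ 4 moves.

c4 -> c3 -> d3 -> d2 -> c2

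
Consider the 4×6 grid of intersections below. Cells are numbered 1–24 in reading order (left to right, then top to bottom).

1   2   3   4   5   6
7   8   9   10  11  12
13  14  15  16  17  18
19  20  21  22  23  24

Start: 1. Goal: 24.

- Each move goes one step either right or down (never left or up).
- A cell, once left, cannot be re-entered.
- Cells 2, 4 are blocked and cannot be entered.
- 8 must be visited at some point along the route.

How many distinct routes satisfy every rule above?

15

A right/down-only route from 1 to 24 makes exactly 3 down-moves and 5 right-moves in some order.
With no other constraints that would be C(8,3) = 56 routes.
Split at 8 and multiply the segment counts (each segment already excludes blocked cells): 1→8: 1; 8→24: 15; product = 15.
That gives 15 routes.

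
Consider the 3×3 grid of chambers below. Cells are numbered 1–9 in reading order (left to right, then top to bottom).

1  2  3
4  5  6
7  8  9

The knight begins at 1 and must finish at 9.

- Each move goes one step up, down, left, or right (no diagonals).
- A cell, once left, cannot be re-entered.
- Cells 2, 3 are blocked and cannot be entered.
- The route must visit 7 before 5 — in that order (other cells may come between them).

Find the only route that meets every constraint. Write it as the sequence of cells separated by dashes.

The waypoints must appear in the order 7, 5, with no cell reused.
Route from 1: 2× down (reaching 7), right to 8, up to 5, right to 6, down to 9 — 6 moves in all.
Check: order respected (7 at step 2, 5 at step 4).

1 - 4 - 7 - 8 - 5 - 6 - 9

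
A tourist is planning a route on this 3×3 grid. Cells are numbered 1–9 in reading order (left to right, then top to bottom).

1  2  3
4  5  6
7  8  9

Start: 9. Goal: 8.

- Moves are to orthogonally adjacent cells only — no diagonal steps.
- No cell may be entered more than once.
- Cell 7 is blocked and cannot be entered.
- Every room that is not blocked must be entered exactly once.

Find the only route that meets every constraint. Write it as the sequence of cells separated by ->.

Need to visit all 8 open cells exactly once, starting at 9 and ending at 8.
Cell 1 has only two open neighbours (4 and 2), so the path must pass straight through it: one of those is the cell it's entered from and the other is where it exits.
Route from 9: 2× up (reaching 3), 2× left (reaching 1), down to 4, right to 5, down to 8 — 7 moves in all.
Check: all 8 open cells covered.

9 -> 6 -> 3 -> 2 -> 1 -> 4 -> 5 -> 8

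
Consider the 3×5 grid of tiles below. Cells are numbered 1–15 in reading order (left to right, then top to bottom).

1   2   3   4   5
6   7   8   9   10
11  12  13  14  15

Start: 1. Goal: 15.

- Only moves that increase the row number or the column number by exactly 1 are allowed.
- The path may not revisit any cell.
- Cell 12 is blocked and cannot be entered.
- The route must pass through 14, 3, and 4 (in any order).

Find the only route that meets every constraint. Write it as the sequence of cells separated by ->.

1 -> 2 -> 3 -> 4 -> 9 -> 14 -> 15

Moves only go right or down, so the column and row indices never decrease.
Route from 1: right 3 to 4, down 2 to 14, right 1 to 15 — 6 moves in all.
Check: all required cells visited.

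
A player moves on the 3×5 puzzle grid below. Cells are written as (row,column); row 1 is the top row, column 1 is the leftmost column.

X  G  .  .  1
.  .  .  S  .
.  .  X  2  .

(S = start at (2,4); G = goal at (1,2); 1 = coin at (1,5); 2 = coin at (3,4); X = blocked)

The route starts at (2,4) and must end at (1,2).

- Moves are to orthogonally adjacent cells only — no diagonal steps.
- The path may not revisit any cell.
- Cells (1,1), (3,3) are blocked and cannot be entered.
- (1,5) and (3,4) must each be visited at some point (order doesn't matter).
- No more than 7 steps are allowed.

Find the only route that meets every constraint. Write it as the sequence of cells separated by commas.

(2,4), (3,4), (3,5), (2,5), (1,5), (1,4), (1,3), (1,2)

The budget equals the shortest possible length, so every move has to be on a shortest route through the required cells.
Route from (2,4): down 1 to (3,4), right 1 to (3,5), up 2 to (1,5), left 3 to (1,2) — 7 moves in all.
Check: all required cells visited; 7 ≤ 7 moves.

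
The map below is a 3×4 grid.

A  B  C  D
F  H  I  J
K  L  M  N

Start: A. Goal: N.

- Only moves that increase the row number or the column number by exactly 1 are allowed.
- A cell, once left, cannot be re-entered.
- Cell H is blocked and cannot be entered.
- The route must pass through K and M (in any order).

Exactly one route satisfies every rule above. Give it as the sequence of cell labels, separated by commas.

A, F, K, L, M, N

Moves only go right or down, so the column and row indices never decrease.
Route from A: down 2 to K, right 3 to N — 5 moves in all.
Check: all required cells visited.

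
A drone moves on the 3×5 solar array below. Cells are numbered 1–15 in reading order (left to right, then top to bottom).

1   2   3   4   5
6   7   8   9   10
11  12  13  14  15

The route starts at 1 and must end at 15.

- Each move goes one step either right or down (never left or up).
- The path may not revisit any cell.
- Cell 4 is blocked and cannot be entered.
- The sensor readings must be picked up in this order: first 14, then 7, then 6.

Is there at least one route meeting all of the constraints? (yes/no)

no

7 lies above 14, so going from 14 to 7 would need an upward move — but moves only go right/down, so 14 cannot be visited before 7.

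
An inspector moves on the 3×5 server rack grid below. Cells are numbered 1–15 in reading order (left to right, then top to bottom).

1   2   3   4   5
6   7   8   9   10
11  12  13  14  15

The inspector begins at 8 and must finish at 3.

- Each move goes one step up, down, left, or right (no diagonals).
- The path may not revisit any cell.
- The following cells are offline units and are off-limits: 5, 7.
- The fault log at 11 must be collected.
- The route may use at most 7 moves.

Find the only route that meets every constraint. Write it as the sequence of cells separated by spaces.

8 13 12 11 6 1 2 3

The 7-move cap with required stops at 11 leaves no slack for detours.
Route from 8: down 1 to 13, left 2 to 11, up 2 to 1, right 2 to 3 — 7 moves in all.
Check: all required cells visited; 7 ≤ 7 moves.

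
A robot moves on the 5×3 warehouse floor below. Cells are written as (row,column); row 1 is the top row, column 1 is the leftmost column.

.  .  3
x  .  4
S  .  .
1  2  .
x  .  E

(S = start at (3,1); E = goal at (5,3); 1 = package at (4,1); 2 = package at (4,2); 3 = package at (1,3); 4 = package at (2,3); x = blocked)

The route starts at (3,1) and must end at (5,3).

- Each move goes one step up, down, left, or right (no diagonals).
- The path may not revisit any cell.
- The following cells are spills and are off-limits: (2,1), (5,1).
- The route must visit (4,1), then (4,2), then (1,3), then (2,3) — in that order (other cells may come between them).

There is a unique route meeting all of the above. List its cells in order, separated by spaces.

(3,1) (4,1) (4,2) (3,2) (2,2) (1,2) (1,3) (2,3) (3,3) (4,3) (5,3)

The waypoints must appear in the order (4,1), (4,2), (1,3), (2,3), with no cell reused.
Route from (3,1): down 1 to (4,1), right 1 to (4,2), up 3 to (1,2), right 1 to (1,3), down 4 to (5,3) — 10 moves in all.
Check: order respected (1 at step 1, 2 at step 2, 3 at step 6, 4 at step 7).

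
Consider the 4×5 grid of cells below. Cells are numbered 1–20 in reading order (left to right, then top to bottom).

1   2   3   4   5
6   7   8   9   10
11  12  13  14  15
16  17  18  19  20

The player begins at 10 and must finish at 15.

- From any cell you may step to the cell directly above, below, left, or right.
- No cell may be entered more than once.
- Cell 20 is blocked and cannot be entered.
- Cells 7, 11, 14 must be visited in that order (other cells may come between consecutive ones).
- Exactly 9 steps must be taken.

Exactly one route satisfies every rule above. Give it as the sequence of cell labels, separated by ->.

10 -> 9 -> 8 -> 7 -> 6 -> 11 -> 12 -> 13 -> 14 -> 15

The waypoints must appear in the order 7, 11, 14, with no cell reused.
Route from 10: left 4 to 6, down 1 to 11, right 4 to 15 — 9 moves in all.
Check: order respected (7 at step 3, 11 at step 5, 14 at step 8); 9 moves as required.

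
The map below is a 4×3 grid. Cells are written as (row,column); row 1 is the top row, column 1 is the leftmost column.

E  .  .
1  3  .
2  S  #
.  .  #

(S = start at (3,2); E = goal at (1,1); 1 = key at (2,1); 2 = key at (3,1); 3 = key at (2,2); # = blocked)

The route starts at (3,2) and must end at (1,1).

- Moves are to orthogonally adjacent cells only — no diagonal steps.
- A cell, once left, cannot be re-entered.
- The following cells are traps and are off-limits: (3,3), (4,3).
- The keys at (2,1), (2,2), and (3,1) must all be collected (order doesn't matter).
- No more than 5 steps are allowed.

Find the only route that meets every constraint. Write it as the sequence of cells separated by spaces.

Any route must reach (2,1), (2,2), and (3,1) and still end at (1,1) within 5 moves, so the order of the required stops is forced.
Route from (3,2): left to (3,1), up to (2,1), right to (2,2), up to (1,2), left to (1,1) — 5 moves in all.
Check: all required cells visited; 5 ≤ 5 moves.

(3,2) (3,1) (2,1) (2,2) (1,2) (1,1)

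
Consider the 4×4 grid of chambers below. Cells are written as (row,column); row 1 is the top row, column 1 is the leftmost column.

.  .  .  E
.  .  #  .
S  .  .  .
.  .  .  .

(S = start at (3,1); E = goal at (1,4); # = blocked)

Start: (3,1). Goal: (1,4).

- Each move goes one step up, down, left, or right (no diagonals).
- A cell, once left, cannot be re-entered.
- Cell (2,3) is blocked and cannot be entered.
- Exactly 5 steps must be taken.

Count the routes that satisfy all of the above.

Need simple routes of exactly 5 moves from (3,1) to (1,4) (Manhattan distance 5, so 0 moves are spent on a detour and 0 undoing it).
Enumerating: (3,1) (2,1) (1,1) (1,2) (1,3) (1,4) | (3,1) (2,1) (2,2) (1,2) (1,3) (1,4) | (3,1) (3,2) (2,2) (1,2) (1,3) (1,4) | (3,1) (3,2) (3,3) (3,4) (2,4) (1,4).
That gives 4 routes.

4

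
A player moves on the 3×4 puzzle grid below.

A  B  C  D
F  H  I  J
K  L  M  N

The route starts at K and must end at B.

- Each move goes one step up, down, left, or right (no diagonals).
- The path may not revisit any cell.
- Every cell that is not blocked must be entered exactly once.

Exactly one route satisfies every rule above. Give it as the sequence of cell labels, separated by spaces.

K L M N J D C I H F A B

Need to visit all 12 open cells exactly once, starting at K and ending at B.
Cell N has only two open neighbours (J and M), so the path must pass straight through it: one of those is the cell it's entered from and the other is where it exits.
Route from K: right 3 to N, up 2 to D, left 1 to C, down 1 to I, left 2 to F, up 1 to A, right 1 to B — 11 moves in all.
Check: all 12 open cells covered.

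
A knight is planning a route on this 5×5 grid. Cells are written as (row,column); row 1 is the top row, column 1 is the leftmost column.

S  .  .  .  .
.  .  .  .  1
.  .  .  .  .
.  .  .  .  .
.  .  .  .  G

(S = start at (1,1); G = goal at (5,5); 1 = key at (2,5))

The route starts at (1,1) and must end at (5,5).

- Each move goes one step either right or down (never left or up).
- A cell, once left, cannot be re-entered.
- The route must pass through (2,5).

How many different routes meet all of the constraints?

5

A right/down-only route from (1,1) to (5,5) makes exactly 4 down-moves and 4 right-moves in some order.
With no other constraints that would be C(8,4) = 70 routes.
Split at (2,5) and multiply the segment counts: (1,1)→(2,5): 5; (2,5)→(5,5): 1; product = 5.
That gives 5 routes.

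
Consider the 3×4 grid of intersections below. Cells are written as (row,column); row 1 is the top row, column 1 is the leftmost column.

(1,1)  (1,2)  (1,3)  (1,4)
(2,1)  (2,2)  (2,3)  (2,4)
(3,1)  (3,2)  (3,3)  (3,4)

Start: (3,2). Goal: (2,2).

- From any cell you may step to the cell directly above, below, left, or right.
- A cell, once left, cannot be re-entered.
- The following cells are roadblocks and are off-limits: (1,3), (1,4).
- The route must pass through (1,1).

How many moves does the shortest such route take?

5

Any route passes through (1,1) somewhere between (3,2) and (2,2). Summing Manhattan distances along the two legs ((3,2) → (1,1) → (2,2)) gives a lower bound of 3 + 2 = 5 moves.
A route of 5 moves achieves this: (3,2) → (3,1) → (2,1) → (1,1) → (1,2) → (2,2).
Since 5 matches the lower bound, it is optimal.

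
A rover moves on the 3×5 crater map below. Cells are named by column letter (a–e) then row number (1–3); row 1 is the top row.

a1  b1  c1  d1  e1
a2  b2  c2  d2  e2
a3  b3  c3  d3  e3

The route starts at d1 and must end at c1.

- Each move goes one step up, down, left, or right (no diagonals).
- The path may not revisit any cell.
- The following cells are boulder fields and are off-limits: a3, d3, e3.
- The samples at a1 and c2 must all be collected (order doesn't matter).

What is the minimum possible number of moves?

Any route passes through a1 and c2 in some order between d1 and c1. Summing Manhattan distances along each leg and taking the cheapest ordering (d1 → c2 → a1 → c1) gives a lower bound of 2 + 3 + 2 = 7 moves.
A route of 7 moves achieves this: d1 → d2 → c2 → b2 → a2 → a1 → b1 → c1.
Since 7 matches the lower bound, it is optimal.

7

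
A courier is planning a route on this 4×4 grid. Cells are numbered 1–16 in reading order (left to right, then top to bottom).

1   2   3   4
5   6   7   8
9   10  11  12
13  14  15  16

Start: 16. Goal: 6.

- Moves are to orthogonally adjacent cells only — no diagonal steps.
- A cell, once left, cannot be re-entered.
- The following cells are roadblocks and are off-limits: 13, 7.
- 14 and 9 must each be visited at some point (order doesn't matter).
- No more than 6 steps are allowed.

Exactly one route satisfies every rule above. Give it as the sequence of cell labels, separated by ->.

The 6-move cap with required stops at 14, 9 leaves no slack for detours.
Route from 16: left 2 to 14, up 1 to 10, left 1 to 9, up 1 to 5, right 1 to 6 — 6 moves in all.
Check: all required cells visited; 6 ≤ 6 moves.

16 -> 15 -> 14 -> 10 -> 9 -> 5 -> 6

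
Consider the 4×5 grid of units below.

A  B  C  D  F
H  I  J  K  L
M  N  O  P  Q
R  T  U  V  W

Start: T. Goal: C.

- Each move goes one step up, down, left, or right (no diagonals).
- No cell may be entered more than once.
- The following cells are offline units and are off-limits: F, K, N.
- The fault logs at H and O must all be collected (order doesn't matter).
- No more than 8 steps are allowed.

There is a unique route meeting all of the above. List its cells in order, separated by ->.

The budget equals the shortest possible length, so every move has to be on a shortest route through the required cells.
Route from T: right 1 to U, up 2 to J, left 2 to H, up 1 to A, right 2 to C — 8 moves in all.
Check: all required cells visited; 8 ≤ 8 moves.

T -> U -> O -> J -> I -> H -> A -> B -> C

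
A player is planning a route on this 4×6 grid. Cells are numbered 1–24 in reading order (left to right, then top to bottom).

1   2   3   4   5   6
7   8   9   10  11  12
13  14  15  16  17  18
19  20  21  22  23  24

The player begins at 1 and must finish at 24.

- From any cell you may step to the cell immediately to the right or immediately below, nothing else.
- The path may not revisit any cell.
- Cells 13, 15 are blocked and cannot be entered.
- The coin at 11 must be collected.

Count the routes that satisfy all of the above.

15

A right/down-only route from 1 to 24 makes exactly 3 down-moves and 5 right-moves in some order.
With no other constraints that would be C(8,3) = 56 routes.
Split at 11 and multiply the segment counts (each segment already excludes blocked cells): 1→11: 5; 11→24: 3; product = 15.
That gives 15 routes.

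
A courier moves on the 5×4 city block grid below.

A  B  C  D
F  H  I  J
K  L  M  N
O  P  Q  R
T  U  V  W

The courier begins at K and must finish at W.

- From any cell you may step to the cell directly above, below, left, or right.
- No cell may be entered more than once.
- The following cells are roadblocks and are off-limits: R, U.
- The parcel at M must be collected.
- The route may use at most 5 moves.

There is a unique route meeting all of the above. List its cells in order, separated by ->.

K -> L -> M -> Q -> V -> W

The 5-move cap with required stops at M leaves no slack for detours.
Route from K: 2× right (reaching M), 2× down (reaching V), right to W — 5 moves in all.
Check: all required cells visited; 5 ≤ 5 moves.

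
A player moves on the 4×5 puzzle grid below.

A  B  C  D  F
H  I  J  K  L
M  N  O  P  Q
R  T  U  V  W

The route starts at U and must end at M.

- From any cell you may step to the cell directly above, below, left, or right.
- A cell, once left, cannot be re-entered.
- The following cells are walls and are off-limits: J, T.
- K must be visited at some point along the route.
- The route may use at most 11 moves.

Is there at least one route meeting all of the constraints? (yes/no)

One route that works: U → O → P → K → D → C → B → I → N → M.

yes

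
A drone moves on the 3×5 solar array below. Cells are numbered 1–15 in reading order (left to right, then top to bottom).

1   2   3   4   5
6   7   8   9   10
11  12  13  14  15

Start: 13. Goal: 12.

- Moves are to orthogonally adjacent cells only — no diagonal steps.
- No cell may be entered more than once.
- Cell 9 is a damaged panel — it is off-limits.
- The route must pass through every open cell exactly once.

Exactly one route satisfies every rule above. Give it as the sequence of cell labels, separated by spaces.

Need to visit all 14 open cells exactly once, starting at 13 and ending at 12.
Route from 13: 2× right (reaching 15), 2× up (reaching 5), 2× left (reaching 3), down to 8, left to 7, up to 2, left to 1, 2× down (reaching 11), right to 12 — 13 moves in all.
Check: all 14 open cells covered.

13 14 15 10 5 4 3 8 7 2 1 6 11 12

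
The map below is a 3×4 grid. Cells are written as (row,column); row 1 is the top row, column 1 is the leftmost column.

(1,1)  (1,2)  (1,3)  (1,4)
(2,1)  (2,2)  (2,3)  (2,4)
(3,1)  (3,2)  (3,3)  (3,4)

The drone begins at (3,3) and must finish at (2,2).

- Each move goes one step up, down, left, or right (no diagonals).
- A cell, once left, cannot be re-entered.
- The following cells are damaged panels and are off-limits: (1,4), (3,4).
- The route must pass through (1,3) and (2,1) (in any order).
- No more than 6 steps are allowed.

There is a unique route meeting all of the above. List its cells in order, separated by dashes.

(3,3) - (2,3) - (1,3) - (1,2) - (1,1) - (2,1) - (2,2)

The 6-move cap with required stops at (1,3), (2,1) leaves no slack for detours.
Route from (3,3): up 2 to (1,3), left 2 to (1,1), down 1 to (2,1), right 1 to (2,2) — 6 moves in all.
Check: all required cells visited; 6 ≤ 6 moves.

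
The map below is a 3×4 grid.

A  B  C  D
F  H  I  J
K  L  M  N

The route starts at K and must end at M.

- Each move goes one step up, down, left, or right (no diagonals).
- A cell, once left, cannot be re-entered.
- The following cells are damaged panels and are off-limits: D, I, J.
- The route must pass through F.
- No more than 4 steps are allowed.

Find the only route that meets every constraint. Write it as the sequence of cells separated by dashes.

The 4-move cap with required stops at F leaves no slack for detours.
Route from K: up 1 to F, right 1 to H, down 1 to L, right 1 to M — 4 moves in all.
Check: all required cells visited; 4 ≤ 4 moves.

K - F - H - L - M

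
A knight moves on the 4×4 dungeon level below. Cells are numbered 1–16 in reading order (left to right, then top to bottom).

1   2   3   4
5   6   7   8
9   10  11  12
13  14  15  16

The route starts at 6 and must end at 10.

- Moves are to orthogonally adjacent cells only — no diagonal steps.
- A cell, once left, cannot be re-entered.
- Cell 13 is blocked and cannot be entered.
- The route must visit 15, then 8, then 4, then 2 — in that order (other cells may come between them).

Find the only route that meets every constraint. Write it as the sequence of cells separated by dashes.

6 - 7 - 11 - 15 - 16 - 12 - 8 - 4 - 3 - 2 - 1 - 5 - 9 - 10

The waypoints must appear in the order 15, 8, 4, 2, with no cell reused.
Route from 6: right 1 to 7, down 2 to 15, right 1 to 16, up 3 to 4, left 3 to 1, down 2 to 9, right 1 to 10 — 13 moves in all.
Check: order respected (15 at step 3, 8 at step 6, 4 at step 7, 2 at step 9).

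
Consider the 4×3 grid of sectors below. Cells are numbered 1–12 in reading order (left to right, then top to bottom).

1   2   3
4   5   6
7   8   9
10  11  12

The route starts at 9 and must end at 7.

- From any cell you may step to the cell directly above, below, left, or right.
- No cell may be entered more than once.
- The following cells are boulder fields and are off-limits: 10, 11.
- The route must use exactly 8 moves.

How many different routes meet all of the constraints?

2

Need simple routes of exactly 8 moves from 9 to 7 (Manhattan distance 2, so 3 moves are spent on a detour and 3 undoing it).
Enumerating: 9 6 3 2 1 4 5 8 7 | 9 8 5 6 3 2 1 4 7.
That gives 2 routes.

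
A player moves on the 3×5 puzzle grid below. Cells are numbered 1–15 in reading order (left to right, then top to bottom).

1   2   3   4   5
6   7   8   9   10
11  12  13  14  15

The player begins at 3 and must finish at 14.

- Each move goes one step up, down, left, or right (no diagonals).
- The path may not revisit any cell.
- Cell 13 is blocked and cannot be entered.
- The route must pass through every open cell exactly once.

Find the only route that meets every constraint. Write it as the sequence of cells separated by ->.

Need to visit all 14 open cells exactly once, starting at 3 and ending at 14.
Cell 1 has only two open neighbours (6 and 2), so the path must pass straight through it: one of those is the cell it's entered from and the other is where it exits.
Route from 3: 2× left (reaching 1), 2× down (reaching 11), right to 12, up to 7, 2× right (reaching 9), up to 4, right to 5, 2× down (reaching 15), left to 14 — 13 moves in all.
Check: all 14 open cells covered.

3 -> 2 -> 1 -> 6 -> 11 -> 12 -> 7 -> 8 -> 9 -> 4 -> 5 -> 10 -> 15 -> 14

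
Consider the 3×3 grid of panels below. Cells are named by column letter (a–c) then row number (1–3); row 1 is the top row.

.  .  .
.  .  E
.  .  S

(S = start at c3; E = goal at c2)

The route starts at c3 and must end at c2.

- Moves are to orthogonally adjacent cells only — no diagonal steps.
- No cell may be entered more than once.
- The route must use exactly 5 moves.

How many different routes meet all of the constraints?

2

Need simple routes of exactly 5 moves from c3 to c2 (Manhattan distance 1, so 2 moves are spent on a detour and 2 undoing it).
Enumerating: c3 b3 b2 b1 c1 c2 | c3 b3 a3 a2 b2 c2.
That gives 2 routes.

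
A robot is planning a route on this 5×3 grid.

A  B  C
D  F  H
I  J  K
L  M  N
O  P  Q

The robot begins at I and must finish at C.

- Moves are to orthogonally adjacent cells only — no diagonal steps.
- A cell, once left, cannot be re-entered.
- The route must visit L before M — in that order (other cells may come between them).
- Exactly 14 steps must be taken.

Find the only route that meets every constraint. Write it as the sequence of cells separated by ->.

I -> L -> O -> P -> Q -> N -> M -> J -> K -> H -> F -> D -> A -> B -> C

The waypoints must appear in the order L, M, with no cell reused.
Route from I: 2× down (reaching O), 2× right (reaching Q), up to N, left to M, up to J, right to K, up to H, 2× left (reaching D), up to A, 2× right (reaching C) — 14 moves in all.
Check: order respected (L at step 1, M at step 6); 14 moves as required.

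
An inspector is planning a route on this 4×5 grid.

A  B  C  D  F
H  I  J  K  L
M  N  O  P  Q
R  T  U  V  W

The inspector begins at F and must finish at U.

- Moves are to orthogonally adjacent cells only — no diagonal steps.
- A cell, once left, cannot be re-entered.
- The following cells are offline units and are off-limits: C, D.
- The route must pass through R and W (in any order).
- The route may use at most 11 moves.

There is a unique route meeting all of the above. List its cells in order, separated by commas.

The 11-move cap with required stops at R, W leaves no slack for detours.
Route from F: down 3 to W, left 1 to V, up 1 to P, left 3 to M, down 1 to R, right 2 to U — 11 moves in all.
Check: all required cells visited; 11 ≤ 11 moves.

F, L, Q, W, V, P, O, N, M, R, T, U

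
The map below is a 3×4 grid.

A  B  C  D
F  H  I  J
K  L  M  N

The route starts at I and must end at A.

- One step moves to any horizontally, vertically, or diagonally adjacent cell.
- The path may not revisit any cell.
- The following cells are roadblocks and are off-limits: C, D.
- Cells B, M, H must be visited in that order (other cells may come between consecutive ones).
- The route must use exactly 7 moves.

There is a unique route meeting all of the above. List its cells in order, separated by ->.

The waypoints must appear in the order B, M, H, with no cell reused.
Route from I: up-left to B, down-left to F, down to K, 2× right (reaching M), 2× up-left (reaching A) — 7 moves in all.
Check: order respected (B at step 1, M at step 5, H at step 6); 7 moves as required.

I -> B -> F -> K -> L -> M -> H -> A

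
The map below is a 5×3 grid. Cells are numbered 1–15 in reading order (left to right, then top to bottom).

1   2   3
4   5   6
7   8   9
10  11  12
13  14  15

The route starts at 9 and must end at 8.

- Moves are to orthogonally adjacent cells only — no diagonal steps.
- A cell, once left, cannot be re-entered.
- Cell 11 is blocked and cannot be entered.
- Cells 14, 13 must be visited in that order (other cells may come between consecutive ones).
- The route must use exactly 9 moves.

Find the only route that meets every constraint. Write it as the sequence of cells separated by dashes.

9 - 12 - 15 - 14 - 13 - 10 - 7 - 4 - 5 - 8

The waypoints must appear in the order 14, 13, with no cell reused.
Route from 9: 2× down (reaching 15), 2× left (reaching 13), 3× up (reaching 4), right to 5, down to 8 — 9 moves in all.
Check: order respected (14 at step 3, 13 at step 4); 9 moves as required.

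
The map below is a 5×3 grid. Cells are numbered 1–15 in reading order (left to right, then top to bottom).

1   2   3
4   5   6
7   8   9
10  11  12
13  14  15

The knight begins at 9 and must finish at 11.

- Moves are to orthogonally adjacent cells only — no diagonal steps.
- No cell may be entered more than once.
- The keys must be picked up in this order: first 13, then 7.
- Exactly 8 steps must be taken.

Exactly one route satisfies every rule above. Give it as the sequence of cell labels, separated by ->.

9 -> 12 -> 15 -> 14 -> 13 -> 10 -> 7 -> 8 -> 11

The waypoints must appear in the order 13, 7, with no cell reused.
Route from 9: 2× down (reaching 15), 2× left (reaching 13), 2× up (reaching 7), right to 8, down to 11 — 8 moves in all.
Check: order respected (13 at step 4, 7 at step 6); 8 moves as required.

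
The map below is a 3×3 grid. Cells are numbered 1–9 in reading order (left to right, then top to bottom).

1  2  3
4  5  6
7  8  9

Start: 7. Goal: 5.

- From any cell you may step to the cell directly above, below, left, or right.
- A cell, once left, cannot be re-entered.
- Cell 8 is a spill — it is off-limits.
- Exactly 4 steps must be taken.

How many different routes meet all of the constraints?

1

Need simple routes of exactly 4 moves from 7 to 5 (Manhattan distance 2, so 1 moves are spent on a detour and 1 undoing it).
Enumerating: 7 4 1 2 5.
That gives 1 route.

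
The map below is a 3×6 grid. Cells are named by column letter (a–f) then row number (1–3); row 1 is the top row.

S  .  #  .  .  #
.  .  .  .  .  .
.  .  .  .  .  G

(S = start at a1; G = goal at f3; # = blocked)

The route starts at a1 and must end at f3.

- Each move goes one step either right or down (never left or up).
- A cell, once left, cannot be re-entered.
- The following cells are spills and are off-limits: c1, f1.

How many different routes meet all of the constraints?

A right/down-only route from a1 to f3 makes exactly 2 down-moves and 5 right-moves in some order.
With no other constraints that would be C(7,2) = 21 routes.
Subtract routes through each blocked cell (inclusion–exclusion for overlaps): − through c1: 10 − through f1: 1 + through c1&f1: 1 → 11.
That gives 11 routes.

11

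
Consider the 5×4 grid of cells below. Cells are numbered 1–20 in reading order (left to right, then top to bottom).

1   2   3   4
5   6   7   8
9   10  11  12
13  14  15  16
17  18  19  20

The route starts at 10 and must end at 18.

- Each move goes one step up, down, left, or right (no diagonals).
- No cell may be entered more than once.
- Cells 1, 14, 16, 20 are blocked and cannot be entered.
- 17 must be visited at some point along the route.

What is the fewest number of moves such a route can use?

4

Any route passes through 17 somewhere between 10 and 18. Summing Manhattan distances along the two legs (10 → 17 → 18) gives a lower bound of 3 + 1 = 4 moves.
A route of 4 moves achieves this: 10 → 9 → 13 → 17 → 18.
Since 4 matches the lower bound, it is optimal.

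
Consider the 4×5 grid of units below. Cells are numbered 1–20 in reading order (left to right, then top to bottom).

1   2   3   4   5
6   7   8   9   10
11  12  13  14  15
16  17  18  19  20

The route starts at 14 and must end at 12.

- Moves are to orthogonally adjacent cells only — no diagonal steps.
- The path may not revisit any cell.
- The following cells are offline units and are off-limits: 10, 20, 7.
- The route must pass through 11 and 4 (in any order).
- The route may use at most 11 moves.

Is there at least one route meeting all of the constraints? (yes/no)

yes

One route that works: 14 → 9 → 4 → 3 → 2 → 1 → 6 → 11 → 12.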